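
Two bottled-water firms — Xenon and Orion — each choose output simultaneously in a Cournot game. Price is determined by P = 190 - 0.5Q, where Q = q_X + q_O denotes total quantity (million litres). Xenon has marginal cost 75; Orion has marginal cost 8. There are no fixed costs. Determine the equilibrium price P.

Xenon's profit: π_X = (190 - 0.5Q)q_X - (75q_X). Setting ∂π_X/∂q_X = 0: 115 - q_X - (1/2)(q_O) = 0.
Orion's first-order condition: 182 - q_O - (1/2)(q_X) = 0.
So q_X = (115 - (1/2)q_O) and q_O = (182 - (1/2)q_X).
Solving the pair: q_X = 32, q_O = 166.
Total output Q = 198, so price P = 190 - (1/2)·198 = 91.

91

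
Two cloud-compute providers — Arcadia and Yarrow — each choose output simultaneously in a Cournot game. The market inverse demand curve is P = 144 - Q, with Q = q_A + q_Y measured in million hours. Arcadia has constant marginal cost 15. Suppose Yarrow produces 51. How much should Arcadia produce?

39

With the rival's output fixed at 51, Arcadia's profit is π_A = (144 - 51 - q_A)q_A - (15q_A) = (93 - q_A)q_A - (15q_A).
∂π_A/∂q_A = 78 - 2q_A = 0, so q_A = 39.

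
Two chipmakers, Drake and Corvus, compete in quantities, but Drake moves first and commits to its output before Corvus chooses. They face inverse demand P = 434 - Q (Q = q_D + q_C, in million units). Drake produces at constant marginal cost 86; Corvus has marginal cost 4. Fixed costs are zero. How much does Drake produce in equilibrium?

Solve by backward induction. Given q_D, the follower Corvus maximises π_C = (434 - q_D - q_C)q_C - 4q_C.
Follower FOC: 430 - q_D - 2q_C = 0, so q_C(q_D) = (430 - q_D)/2.
The leader anticipates this reaction. Substituting into P = 434 - Q gives P = 219 - (1/2)q_D, so π_D = (219 - (1/2)q_D)q_D - 86q_D.
Maximising: ∂π_D/∂q_D = 133 - q_D = 0, giving q_D = 133.
Then q_C = (430 - 133)/2 = 297/2.

133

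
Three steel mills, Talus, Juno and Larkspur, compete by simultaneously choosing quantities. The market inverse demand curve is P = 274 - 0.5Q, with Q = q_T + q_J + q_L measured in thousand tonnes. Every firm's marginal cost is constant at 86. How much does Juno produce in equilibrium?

Each firm earns π_i = (274 - 0.5Q)q_i - 86q_i.
Setting ∂π_i/∂q_i = 0 with rivals' quantities fixed: 188 - q_i - (1/2)·Σ_{j≠i} q_j = 0.
With identical firms every q_j equals q_i, so Σ_{j≠i} q_j = 2q_i and 188 = 2q_i, giving q_i = 94.

94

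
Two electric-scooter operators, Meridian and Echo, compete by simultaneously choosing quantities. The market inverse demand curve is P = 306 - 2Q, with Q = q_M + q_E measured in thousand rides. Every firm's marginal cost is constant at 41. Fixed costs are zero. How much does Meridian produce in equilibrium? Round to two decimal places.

44.17

Each firm earns π_i = (306 - 2Q)q_i - 41q_i.
First-order condition (treating rivals' output as given): 265 - 4q_i - 2q_j = 0.
By symmetry each firm produces the same amount; substituting q_j = q_i yields q_i = 265/6.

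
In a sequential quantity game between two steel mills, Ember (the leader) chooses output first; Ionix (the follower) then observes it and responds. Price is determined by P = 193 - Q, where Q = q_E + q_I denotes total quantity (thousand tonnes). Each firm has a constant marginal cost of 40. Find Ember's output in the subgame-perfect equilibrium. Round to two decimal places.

76.50

The follower Ionix best-responds to any q_E: π_I = (193 - Q)q_I - 40q_I.
Follower FOC: 153 - q_E - 2q_I = 0, so q_I(q_E) = (153 - q_E)/2.
The leader anticipates this reaction. Substituting into P = 193 - Q gives P = 233/2 - (1/2)q_E, so π_E = (233/2 - (1/2)q_E)q_E - 40q_E.
The leader's first-order condition 153/2 - q_E = 0 yields q_E = 153/2.
Then q_I = (153 - 153/2)/2 = 153/4.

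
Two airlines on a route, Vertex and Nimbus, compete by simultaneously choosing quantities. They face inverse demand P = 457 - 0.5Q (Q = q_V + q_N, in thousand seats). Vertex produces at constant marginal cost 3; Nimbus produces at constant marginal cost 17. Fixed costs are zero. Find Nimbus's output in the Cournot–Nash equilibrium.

284

Vertex's profit: π_V = (457 - 0.5Q)q_V - (3q_V). Setting ∂π_V/∂q_V = 0: 454 - q_V - (1/2)(q_N) = 0.
Nimbus's first-order condition: 440 - q_N - (1/2)(q_V) = 0.
Rearranging gives the reaction functions q_V = (454 - (1/2)q_N) and q_N = (440 - (1/2)q_V).
Solving the pair: q_V = 312, q_N = 284.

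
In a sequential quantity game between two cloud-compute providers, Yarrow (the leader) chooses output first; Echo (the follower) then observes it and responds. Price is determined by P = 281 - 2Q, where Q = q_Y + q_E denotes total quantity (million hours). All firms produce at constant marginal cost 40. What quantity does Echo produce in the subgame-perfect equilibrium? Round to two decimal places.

The follower Echo best-responds to any q_Y: π_E = (281 - 2Q)q_E - 40q_E.
Follower FOC: 241 - 2q_Y - 4q_E = 0, so q_E(q_Y) = (241 - 2q_Y)/4.
Yarrow substitutes q_E(q_Y) into its own profit: π_Y = q_Y(281 - 2q_Y - (241 - 2q_Y)/2) - 40q_Y = (321/2 - q_Y)q_Y - 40q_Y.
Maximising: ∂π_Y/∂q_Y = 241/2 - 2q_Y = 0, giving q_Y = 241/4.
Then q_E = (241 - 2·(241/4))/4 = 241/8.

30.13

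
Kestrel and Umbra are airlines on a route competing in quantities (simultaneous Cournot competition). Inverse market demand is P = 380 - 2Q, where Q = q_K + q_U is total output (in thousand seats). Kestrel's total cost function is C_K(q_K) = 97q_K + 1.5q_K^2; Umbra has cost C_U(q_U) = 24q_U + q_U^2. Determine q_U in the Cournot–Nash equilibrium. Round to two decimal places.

50.68

Kestrel's profit: π_K = (380 - 2Q)q_K - (97q_K + (3/2)q_K²). Setting ∂π_K/∂q_K = 0: 283 - 7q_K - 2(q_U) = 0.
Umbra's first-order condition: 356 - 6q_U - 2(q_K) = 0.
So q_K = (283 - 2q_U)/7 and q_U = (356 - 2q_K)/6.
Solving the pair: q_K = 493/19, q_U = 963/19.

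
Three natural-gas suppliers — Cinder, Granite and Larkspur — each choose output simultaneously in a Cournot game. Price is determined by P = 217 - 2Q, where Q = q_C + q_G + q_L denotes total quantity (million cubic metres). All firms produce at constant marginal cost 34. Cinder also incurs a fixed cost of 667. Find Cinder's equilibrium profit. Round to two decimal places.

379.53

Each firm earns π_i = (217 - 2Q)q_i - 34q_i.
Setting ∂π_i/∂q_i = 0 with rivals' quantities fixed: 183 - 4q_i - 2·Σ_{j≠i} q_j = 0.
By symmetry each firm produces the same amount; substituting Σ_{j≠i} q_j = 2q_i yields q_i = 183/8.
Price P = 217 - 2·(549/8) = 319/4.
Cinder's profit: (319/4 - 34)·(183/8) - 667 = 379.5313.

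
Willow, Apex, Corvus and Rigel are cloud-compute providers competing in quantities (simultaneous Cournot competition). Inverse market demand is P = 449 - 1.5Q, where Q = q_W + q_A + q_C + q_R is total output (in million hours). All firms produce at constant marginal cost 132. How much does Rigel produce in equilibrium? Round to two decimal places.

Each firm earns π_i = (449 - 1.5Q)q_i - 132q_i.
First-order condition (treating rivals' output as given): 317 - 3q_i - (3/2)·Σ_{j≠i} q_j = 0.
By symmetry each firm produces the same amount; substituting Σ_{j≠i} q_j = 3q_i yields q_i = 317/(15/2) = 634/15.

42.27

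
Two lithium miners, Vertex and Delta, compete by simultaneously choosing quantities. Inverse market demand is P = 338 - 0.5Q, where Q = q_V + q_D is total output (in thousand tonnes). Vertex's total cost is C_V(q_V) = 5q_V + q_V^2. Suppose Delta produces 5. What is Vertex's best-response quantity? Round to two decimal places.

110.17

With the rival's output fixed at 5, Vertex's profit is π_V = (338 - (1/2)·5 - (1/2)q_V)q_V - (5q_V + q_V²) = (671/2 - (1/2)q_V)q_V - (5q_V + q_V²).
∂π_V/∂q_V = 661/2 - 3q_V = 0, so q_V = 661/6.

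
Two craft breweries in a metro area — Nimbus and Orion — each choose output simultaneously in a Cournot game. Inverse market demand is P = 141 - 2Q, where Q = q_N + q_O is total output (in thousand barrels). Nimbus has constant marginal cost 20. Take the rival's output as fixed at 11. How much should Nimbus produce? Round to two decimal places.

24.75

With the rival's output fixed at 11, Nimbus's profit is π_N = (141 - 2·11 - 2q_N)q_N - (20q_N) = (119 - 2q_N)q_N - (20q_N).
∂π_N/∂q_N = 99 - 4q_N = 0, so q_N = 99/4.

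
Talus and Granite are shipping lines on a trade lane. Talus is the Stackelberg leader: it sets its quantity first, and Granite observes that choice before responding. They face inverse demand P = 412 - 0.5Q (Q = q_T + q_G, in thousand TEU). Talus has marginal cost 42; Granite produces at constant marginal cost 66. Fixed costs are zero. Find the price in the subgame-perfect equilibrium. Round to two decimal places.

Solve by backward induction. Given q_T, the follower Granite maximises π_G = (412 - (1/2)q_T - (1/2)q_G)q_G - 66q_G.
Follower FOC: 346 - (1/2)q_T - q_G = 0, so q_G(q_T) = (346 - (1/2)q_T).
The leader anticipates this reaction. Substituting into P = 412 - 0.5Q gives P = 239 - (1/4)q_T, so π_T = (239 - (1/4)q_T)q_T - 42q_T.
The leader's first-order condition 197 - (1/2)q_T = 0 yields q_T = 394.
Then q_G = (346 - (1/2)·394) = 149.
Total output Q = 543, so price P = 412 - (1/2)·543 = 281/2.

140.50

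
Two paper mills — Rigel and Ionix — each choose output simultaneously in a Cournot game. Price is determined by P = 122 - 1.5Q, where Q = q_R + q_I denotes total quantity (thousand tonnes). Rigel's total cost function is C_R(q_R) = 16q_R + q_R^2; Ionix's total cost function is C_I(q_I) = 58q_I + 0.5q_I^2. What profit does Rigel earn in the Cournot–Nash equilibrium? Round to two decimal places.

853.67

Rigel's profit: π_R = (122 - 1.5Q)q_R - (16q_R + q_R²). Setting ∂π_R/∂q_R = 0: 106 - 5q_R - (3/2)(q_I) = 0.
Ionix's profit: π_I = (122 - 1.5Q)q_I - (58q_I + (1/2)q_I²). Setting ∂π_I/∂q_I = 0: 64 - 4q_I - (3/2)(q_R) = 0.
So q_R = (106 - (3/2)q_I)/5 and q_I = (64 - (3/2)q_R)/4.
Solving the pair: q_R = 1312/71, q_I = 644/71.
Price P = 122 - (3/2)·(1956/71) = 80.6761.
Rigel's profit: 80.6761·(1312/71) - 16·(1312/71) - (1312/71)² = 853.6719.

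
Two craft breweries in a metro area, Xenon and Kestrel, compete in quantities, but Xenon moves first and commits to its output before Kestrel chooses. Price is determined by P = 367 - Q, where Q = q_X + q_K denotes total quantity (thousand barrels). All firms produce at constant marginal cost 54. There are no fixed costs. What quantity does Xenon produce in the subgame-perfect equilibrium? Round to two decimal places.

Solve by backward induction. Given q_X, the follower Kestrel maximises π_K = (367 - q_X - q_K)q_K - 54q_K.
Follower FOC: 313 - q_X - 2q_K = 0, so q_K(q_X) = (313 - q_X)/2.
The leader anticipates this reaction. Substituting into P = 367 - Q gives P = 421/2 - (1/2)q_X, so π_X = (421/2 - (1/2)q_X)q_X - 54q_X.
The leader's first-order condition 313/2 - q_X = 0 yields q_X = 313/2.
Then q_K = (313 - 313/2)/2 = 313/4.

156.50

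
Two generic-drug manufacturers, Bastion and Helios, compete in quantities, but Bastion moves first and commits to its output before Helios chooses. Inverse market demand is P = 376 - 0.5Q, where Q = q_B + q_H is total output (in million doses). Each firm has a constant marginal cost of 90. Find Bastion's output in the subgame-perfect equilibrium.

286

Solve by backward induction. Given q_B, the follower Helios maximises π_H = (376 - (1/2)q_B - (1/2)q_H)q_H - 90q_H.
Follower FOC: 286 - (1/2)q_B - q_H = 0, so q_H(q_B) = (286 - (1/2)q_B).
The leader anticipates this reaction. Substituting into P = 376 - 0.5Q gives P = 233 - (1/4)q_B, so π_B = (233 - (1/4)q_B)q_B - 90q_B.
The leader's first-order condition 143 - (1/2)q_B = 0 yields q_B = 286.
Then q_H = (286 - (1/2)·286) = 143.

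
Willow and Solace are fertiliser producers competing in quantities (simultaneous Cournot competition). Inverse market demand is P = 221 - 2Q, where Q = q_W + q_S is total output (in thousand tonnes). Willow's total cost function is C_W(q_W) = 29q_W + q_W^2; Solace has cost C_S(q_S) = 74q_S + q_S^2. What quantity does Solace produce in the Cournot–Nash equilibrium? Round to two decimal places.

Willow's profit: π_W = (221 - 2Q)q_W - (29q_W + q_W²). Setting ∂π_W/∂q_W = 0: 192 - 6q_W - 2(q_S) = 0.
Solace's profit: π_S = (221 - 2Q)q_S - (74q_S + q_S²). Setting ∂π_S/∂q_S = 0: 147 - 6q_S - 2(q_W) = 0.
So q_W = (192 - 2q_S)/6 and q_S = (147 - 2q_W)/6.
Substituting one into the other gives q_W = 429/16 and q_S = 249/16.

15.56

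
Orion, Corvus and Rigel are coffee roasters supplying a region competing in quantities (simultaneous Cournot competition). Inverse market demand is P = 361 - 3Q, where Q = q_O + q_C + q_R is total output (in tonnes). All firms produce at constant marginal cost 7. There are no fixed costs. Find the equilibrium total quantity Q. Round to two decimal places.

88.50

A representative firm's profit is π_i = q_i(361 - 3Q) - 7q_i.
First-order condition (treating rivals' output as given): 354 - 6q_i - 3·Σ_{j≠i} q_j = 0.
By symmetry each firm produces the same amount; substituting Σ_{j≠i} q_j = 2q_i yields q_i = 354/12 = 59/2.
Total output Q = 59/2 + 59/2 + 59/2 = 177/2.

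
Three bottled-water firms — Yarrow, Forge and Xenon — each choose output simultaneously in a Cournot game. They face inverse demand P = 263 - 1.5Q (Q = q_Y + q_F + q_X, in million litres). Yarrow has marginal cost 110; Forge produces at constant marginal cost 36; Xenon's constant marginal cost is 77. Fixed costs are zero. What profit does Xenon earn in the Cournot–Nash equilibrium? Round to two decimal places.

1320.17

Yarrow's profit: π_Y = (263 - 1.5Q)q_Y - (110q_Y). Setting ∂π_Y/∂q_Y = 0: 153 - 3q_Y - (3/2)(q_F + q_X) = 0.
Forge's first-order condition: 227 - 3q_F - (3/2)(q_Y + q_X) = 0.
Xenon's profit: π_X = (263 - 1.5Q)q_X - (77q_X). Setting ∂π_X/∂q_X = 0: 186 - 3q_X - (3/2)(q_Y + q_F) = 0.
Summing all 3 equations gives 566 − 6Q = 0, hence Q = 283/3.
Back-substituting: q_Y = (153 − 283/2)/(3/2) = 23/3, q_F = (227 − 283/2)/(3/2) = 57, q_X = (186 − 283/2)/(3/2) = 89/3.
Price P = 263 - (3/2)·(283/3) = 243/2.
Xenon's profit: (243/2 - 77)·(89/3) = 1320.1667.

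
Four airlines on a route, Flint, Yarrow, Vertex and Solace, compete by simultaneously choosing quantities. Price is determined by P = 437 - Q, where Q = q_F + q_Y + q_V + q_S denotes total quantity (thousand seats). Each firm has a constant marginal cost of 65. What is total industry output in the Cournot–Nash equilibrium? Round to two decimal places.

Each firm earns π_i = (437 - Q)q_i - 65q_i.
First-order condition (treating rivals' output as given): 372 - 2q_i - Σ_{j≠i} q_j = 0.
With identical firms every q_j equals q_i, so Σ_{j≠i} q_j = 3q_i and 372 = 5q_i, giving q_i = 372/5.
Total output Q = 372/5 + 372/5 + 372/5 + 372/5 = 1488/5.

297.60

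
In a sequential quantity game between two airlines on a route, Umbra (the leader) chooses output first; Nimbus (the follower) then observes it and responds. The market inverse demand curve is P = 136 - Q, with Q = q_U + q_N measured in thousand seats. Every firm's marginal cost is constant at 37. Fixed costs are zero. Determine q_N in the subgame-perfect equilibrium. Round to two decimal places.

24.75

The follower Nimbus best-responds to any q_U: π_N = (136 - Q)q_N - 37q_N.
∂π_N/∂q_N = 99 - q_U - 2q_N = 0 gives the reaction function q_N = (99 - q_U)/2.
Umbra substitutes q_N(q_U) into its own profit: π_U = q_U(136 - q_U - (99 - q_U)/2) - 37q_U = (173/2 - (1/2)q_U)q_U - 37q_U.
The leader's first-order condition 99/2 - q_U = 0 yields q_U = 99/2.
Then q_N = (99 - 99/2)/2 = 99/4.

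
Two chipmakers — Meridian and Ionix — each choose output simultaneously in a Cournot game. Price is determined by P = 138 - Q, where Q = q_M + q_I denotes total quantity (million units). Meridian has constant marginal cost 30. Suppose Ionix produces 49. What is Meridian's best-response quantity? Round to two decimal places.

With the rival's output fixed at 49, Meridian's profit is π_M = (138 - 49 - q_M)q_M - (30q_M) = (89 - q_M)q_M - (30q_M).
∂π_M/∂q_M = 59 - 2q_M = 0, so q_M = 59/2.

29.50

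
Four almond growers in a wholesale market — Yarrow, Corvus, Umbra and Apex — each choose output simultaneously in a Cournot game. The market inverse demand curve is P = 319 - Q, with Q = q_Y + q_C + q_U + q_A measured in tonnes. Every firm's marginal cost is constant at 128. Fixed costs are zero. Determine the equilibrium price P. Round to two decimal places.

Each firm earns π_i = (319 - Q)q_i - 128q_i.
Setting ∂π_i/∂q_i = 0 with rivals' quantities fixed: 191 - 2q_i - Σ_{j≠i} q_j = 0.
By symmetry each firm produces the same amount; substituting Σ_{j≠i} q_j = 3q_i yields q_i = 191/5.
Total output Q = 764/5, so price P = 319 - 764/5 = 831/5.

166.20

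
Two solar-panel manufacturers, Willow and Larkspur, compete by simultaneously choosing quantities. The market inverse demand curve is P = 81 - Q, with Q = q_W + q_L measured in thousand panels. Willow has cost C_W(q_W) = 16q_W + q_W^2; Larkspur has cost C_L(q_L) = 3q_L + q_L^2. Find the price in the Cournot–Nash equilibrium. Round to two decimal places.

Willow's profit: π_W = (81 - Q)q_W - (16q_W + q_W²). Setting ∂π_W/∂q_W = 0: 65 - 4q_W - (q_L) = 0.
Larkspur's profit: π_L = (81 - Q)q_L - (3q_L + q_L²). Setting ∂π_L/∂q_L = 0: 78 - 4q_L - (q_W) = 0.
Rearranging gives the reaction functions q_W = (65 - q_L)/4 and q_L = (78 - q_W)/4.
Substituting one into the other gives q_W = 182/15 and q_L = 247/15.
Total output Q = 143/5, so price P = 81 - 143/5 = 262/5.

52.40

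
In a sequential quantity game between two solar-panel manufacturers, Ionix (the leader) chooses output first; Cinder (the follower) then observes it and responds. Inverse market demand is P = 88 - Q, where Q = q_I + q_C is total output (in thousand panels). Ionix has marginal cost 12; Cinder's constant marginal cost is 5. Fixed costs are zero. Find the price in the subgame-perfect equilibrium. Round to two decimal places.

29.25

Solve by backward induction. Given q_I, the follower Cinder maximises π_C = (88 - q_I - q_C)q_C - 5q_C.
Setting the follower's marginal profit to zero, 83 - q_I - 2q_C = 0, i.e. q_C = (83 - q_I)/2.
The leader anticipates this reaction. Substituting into P = 88 - Q gives P = 93/2 - (1/2)q_I, so π_I = (93/2 - (1/2)q_I)q_I - 12q_I.
Leader FOC: 69/2 - q_I = 0, so q_I = 69/2.
Then q_C = (83 - 69/2)/2 = 97/4.
Total output Q = 235/4, so price P = 88 - 235/4 = 117/4.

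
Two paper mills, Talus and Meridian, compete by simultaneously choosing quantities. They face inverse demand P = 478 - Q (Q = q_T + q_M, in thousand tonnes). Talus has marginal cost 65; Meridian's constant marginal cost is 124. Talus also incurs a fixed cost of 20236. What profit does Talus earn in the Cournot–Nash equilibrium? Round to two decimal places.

4517.78

Talus's profit: π_T = (478 - Q)q_T - (65q_T). Setting ∂π_T/∂q_T = 0: 413 - 2q_T - (q_M) = 0.
Meridian's profit: π_M = (478 - Q)q_M - (124q_M). Setting ∂π_M/∂q_M = 0: 354 - 2q_M - (q_T) = 0.
So q_T = (413 - q_M)/2 and q_M = (354 - q_T)/2.
Solving the pair: q_T = 472/3, q_M = 295/3.
Price P = 478 - 767/3 = 667/3.
Talus's profit: (667/3 - 65)·(472/3) - 20236 = 4517.7778.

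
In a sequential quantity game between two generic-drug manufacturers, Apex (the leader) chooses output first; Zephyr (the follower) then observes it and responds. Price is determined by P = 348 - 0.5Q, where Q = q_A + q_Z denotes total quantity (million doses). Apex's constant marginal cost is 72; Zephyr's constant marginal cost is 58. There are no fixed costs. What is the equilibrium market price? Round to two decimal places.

Solve by backward induction. Given q_A, the follower Zephyr maximises π_Z = (348 - (1/2)q_A - (1/2)q_Z)q_Z - 58q_Z.
∂π_Z/∂q_Z = 290 - (1/2)q_A - q_Z = 0 gives the reaction function q_Z = (290 - (1/2)q_A).
The leader anticipates this reaction. Substituting into P = 348 - 0.5Q gives P = 203 - (1/4)q_A, so π_A = (203 - (1/4)q_A)q_A - 72q_A.
The leader's first-order condition 131 - (1/2)q_A = 0 yields q_A = 262.
Then q_Z = (290 - (1/2)·262) = 159.
Total output Q = 421, so price P = 348 - (1/2)·421 = 275/2.

137.50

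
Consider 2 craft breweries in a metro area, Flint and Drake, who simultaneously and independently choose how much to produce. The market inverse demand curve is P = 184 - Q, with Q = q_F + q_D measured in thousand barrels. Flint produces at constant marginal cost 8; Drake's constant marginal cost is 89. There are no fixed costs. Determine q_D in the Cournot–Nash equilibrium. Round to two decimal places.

4.67

Flint's profit: π_F = (184 - Q)q_F - (8q_F). Setting ∂π_F/∂q_F = 0: 176 - 2q_F - (q_D) = 0.
Drake's profit: π_D = (184 - Q)q_D - (89q_D). Setting ∂π_D/∂q_D = 0: 95 - 2q_D - (q_F) = 0.
Rearranging gives the reaction functions q_F = (176 - q_D)/2 and q_D = (95 - q_F)/2.
Substituting one into the other gives q_F = 257/3 and q_D = 14/3.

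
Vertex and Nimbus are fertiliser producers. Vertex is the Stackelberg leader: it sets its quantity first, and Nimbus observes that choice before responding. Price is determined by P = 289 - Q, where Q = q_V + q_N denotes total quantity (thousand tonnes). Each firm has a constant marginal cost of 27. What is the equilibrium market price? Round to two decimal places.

92.50

Solve by backward induction. Given q_V, the follower Nimbus maximises π_N = (289 - q_V - q_N)q_N - 27q_N.
Setting the follower's marginal profit to zero, 262 - q_V - 2q_N = 0, i.e. q_N = (262 - q_V)/2.
Vertex substitutes q_N(q_V) into its own profit: π_V = q_V(289 - q_V - (262 - q_V)/2) - 27q_V = (158 - (1/2)q_V)q_V - 27q_V.
The leader's first-order condition 131 - q_V = 0 yields q_V = 131.
Then q_N = (262 - 131)/2 = 131/2.
Total output Q = 393/2, so price P = 289 - 393/2 = 185/2.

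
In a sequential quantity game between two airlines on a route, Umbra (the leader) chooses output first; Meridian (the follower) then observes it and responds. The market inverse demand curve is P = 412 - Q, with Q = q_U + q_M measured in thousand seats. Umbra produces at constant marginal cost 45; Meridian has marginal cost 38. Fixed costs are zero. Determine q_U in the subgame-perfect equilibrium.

180

Solve by backward induction. Given q_U, the follower Meridian maximises π_M = (412 - q_U - q_M)q_M - 38q_M.
Setting the follower's marginal profit to zero, 374 - q_U - 2q_M = 0, i.e. q_M = (374 - q_U)/2.
Umbra substitutes q_M(q_U) into its own profit: π_U = q_U(412 - q_U - (374 - q_U)/2) - 45q_U = (225 - (1/2)q_U)q_U - 45q_U.
Leader FOC: 180 - q_U = 0, so q_U = 180.
Then q_M = (374 - 180)/2 = 97.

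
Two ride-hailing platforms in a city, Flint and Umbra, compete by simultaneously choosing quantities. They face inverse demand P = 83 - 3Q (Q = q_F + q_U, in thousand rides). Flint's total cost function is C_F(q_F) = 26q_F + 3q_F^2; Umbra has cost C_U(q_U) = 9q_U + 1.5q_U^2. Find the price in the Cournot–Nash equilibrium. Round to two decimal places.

Flint's profit: π_F = (83 - 3Q)q_F - (26q_F + 3q_F²). Setting ∂π_F/∂q_F = 0: 57 - 12q_F - 3(q_U) = 0.
Umbra's first-order condition: 74 - 9q_U - 3(q_F) = 0.
Best responses: q_F = (57 - 3q_U)/12, q_U = (74 - 3q_F)/9.
Substituting one into the other gives q_F = 97/33 and q_U = 239/33.
Total output Q = 112/11, so price P = 83 - 3·(112/11) = 577/11.

52.45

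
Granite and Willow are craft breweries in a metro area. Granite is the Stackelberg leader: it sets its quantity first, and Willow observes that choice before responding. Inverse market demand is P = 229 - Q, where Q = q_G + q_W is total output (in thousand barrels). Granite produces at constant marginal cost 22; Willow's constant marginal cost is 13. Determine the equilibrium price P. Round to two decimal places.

71.50

The follower Willow best-responds to any q_G: π_W = (229 - Q)q_W - 13q_W.
∂π_W/∂q_W = 216 - q_G - 2q_W = 0 gives the reaction function q_W = (216 - q_G)/2.
The leader anticipates this reaction. Substituting into P = 229 - Q gives P = 121 - (1/2)q_G, so π_G = (121 - (1/2)q_G)q_G - 22q_G.
Maximising: ∂π_G/∂q_G = 99 - q_G = 0, giving q_G = 99.
Then q_W = (216 - 99)/2 = 117/2.
Total output Q = 315/2, so price P = 229 - 315/2 = 143/2.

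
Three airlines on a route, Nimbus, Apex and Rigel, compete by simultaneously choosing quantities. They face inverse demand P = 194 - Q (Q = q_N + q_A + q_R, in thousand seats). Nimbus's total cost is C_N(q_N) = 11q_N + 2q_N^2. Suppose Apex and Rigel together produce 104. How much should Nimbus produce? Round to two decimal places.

With rivals' combined output fixed at 104, Nimbus's profit is π_N = (194 - 104 - q_N)q_N - (11q_N + 2q_N²) = (90 - q_N)q_N - (11q_N + 2q_N²).
∂π_N/∂q_N = 79 - 6q_N = 0, so q_N = 79/6.

13.17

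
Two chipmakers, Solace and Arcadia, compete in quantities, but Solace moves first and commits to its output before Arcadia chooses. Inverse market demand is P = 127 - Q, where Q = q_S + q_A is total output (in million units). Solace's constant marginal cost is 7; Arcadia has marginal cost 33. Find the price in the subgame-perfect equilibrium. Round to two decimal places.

43.50

The follower Arcadia best-responds to any q_S: π_A = (127 - Q)q_A - 33q_A.
Setting the follower's marginal profit to zero, 94 - q_S - 2q_A = 0, i.e. q_A = (94 - q_S)/2.
Solace substitutes q_A(q_S) into its own profit: π_S = q_S(127 - q_S - (94 - q_S)/2) - 7q_S = (80 - (1/2)q_S)q_S - 7q_S.
Maximising: ∂π_S/∂q_S = 73 - q_S = 0, giving q_S = 73.
Then q_A = (94 - 73)/2 = 21/2.
Total output Q = 167/2, so price P = 127 - 167/2 = 87/2.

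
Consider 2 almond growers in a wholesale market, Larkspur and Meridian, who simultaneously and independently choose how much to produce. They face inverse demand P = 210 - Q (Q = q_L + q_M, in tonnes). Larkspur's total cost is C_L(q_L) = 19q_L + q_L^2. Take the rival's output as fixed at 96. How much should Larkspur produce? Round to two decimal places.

With the rival's output fixed at 96, Larkspur's profit is π_L = (210 - 96 - q_L)q_L - (19q_L + q_L²) = (114 - q_L)q_L - (19q_L + q_L²).
∂π_L/∂q_L = 95 - 4q_L = 0, so q_L = 95/4.

23.75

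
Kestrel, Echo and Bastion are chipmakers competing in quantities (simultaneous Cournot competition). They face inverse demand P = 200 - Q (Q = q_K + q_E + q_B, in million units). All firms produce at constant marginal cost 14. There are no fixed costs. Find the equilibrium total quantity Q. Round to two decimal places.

Each firm earns π_i = (200 - Q)q_i - 14q_i.
Setting ∂π_i/∂q_i = 0 with rivals' quantities fixed: 186 - 2q_i - Σ_{j≠i} q_j = 0.
With identical firms every q_j equals q_i, so Σ_{j≠i} q_j = 2q_i and 186 = 4q_i, giving q_i = 93/2.
Total output Q = 93/2 + 93/2 + 93/2 = 279/2.

139.50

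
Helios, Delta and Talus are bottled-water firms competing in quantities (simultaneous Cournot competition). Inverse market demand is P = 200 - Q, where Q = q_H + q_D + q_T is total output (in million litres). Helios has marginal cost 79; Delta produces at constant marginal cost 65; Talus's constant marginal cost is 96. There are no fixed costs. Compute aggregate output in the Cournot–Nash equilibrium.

Helios's profit: π_H = (200 - Q)q_H - (79q_H). Setting ∂π_H/∂q_H = 0: 121 - 2q_H - (q_D + q_T) = 0.
Delta's profit: π_D = (200 - Q)q_D - (65q_D). Setting ∂π_D/∂q_D = 0: 135 - 2q_D - (q_H + q_T) = 0.
Talus's profit: π_T = (200 - Q)q_T - (96q_T). Setting ∂π_T/∂q_T = 0: 104 - 2q_T - (q_H + q_D) = 0.
Adding the 3 conditions: 360 − 2Q − 2Q = 0, i.e. Q = 90.
Back-substituting: q_H = (121 − 90) = 31, q_D = (135 − 90) = 45, q_T = (104 − 90) = 14.
Total output Q = 31 + 45 + 14 = 90.

90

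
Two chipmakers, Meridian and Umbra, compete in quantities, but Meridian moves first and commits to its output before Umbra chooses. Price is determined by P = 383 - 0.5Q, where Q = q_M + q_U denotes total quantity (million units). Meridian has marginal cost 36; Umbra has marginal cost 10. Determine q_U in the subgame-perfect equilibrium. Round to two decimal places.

212.50

Solve by backward induction. Given q_M, the follower Umbra maximises π_U = (383 - (1/2)q_M - (1/2)q_U)q_U - 10q_U.
Setting the follower's marginal profit to zero, 373 - (1/2)q_M - q_U = 0, i.e. q_U = (373 - (1/2)q_M).
Meridian substitutes q_U(q_M) into its own profit: π_M = q_M(383 - (1/2)q_M - (373 - (1/2)q_M)/2) - 36q_M = (393/2 - (1/4)q_M)q_M - 36q_M.
Maximising: ∂π_M/∂q_M = 321/2 - (1/2)q_M = 0, giving q_M = 321.
Then q_U = (373 - (1/2)·321) = 425/2.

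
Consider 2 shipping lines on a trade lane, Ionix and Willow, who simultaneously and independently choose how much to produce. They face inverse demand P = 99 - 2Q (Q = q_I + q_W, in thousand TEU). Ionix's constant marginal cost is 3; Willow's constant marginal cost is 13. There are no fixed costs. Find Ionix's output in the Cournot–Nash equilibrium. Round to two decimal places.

17.67

Ionix's profit: π_I = (99 - 2Q)q_I - (3q_I). Setting ∂π_I/∂q_I = 0: 96 - 4q_I - 2(q_W) = 0.
Willow's first-order condition: 86 - 4q_W - 2(q_I) = 0.
So q_I = (96 - 2q_W)/4 and q_W = (86 - 2q_I)/4.
Substituting one into the other gives q_I = 53/3 and q_W = 38/3.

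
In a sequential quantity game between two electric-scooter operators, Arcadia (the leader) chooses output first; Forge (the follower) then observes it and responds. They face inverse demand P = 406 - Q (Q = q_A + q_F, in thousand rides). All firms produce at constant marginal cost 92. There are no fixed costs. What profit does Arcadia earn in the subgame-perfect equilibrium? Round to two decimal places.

Solve by backward induction. Given q_A, the follower Forge maximises π_F = (406 - q_A - q_F)q_F - 92q_F.
∂π_F/∂q_F = 314 - q_A - 2q_F = 0 gives the reaction function q_F = (314 - q_A)/2.
The leader anticipates this reaction. Substituting into P = 406 - Q gives P = 249 - (1/2)q_A, so π_A = (249 - (1/2)q_A)q_A - 92q_A.
Leader FOC: 157 - q_A = 0, so q_A = 157.
Then q_F = (314 - 157)/2 = 157/2.
Price P = 406 - 471/2 = 341/2.
Arcadia's profit: (341/2 - 92)·157 = 12324.5000.

12324.50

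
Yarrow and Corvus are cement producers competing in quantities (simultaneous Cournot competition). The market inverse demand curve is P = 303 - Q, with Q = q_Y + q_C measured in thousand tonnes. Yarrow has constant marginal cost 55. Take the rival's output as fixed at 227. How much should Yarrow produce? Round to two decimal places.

With the rival's output fixed at 227, Yarrow's profit is π_Y = (303 - 227 - q_Y)q_Y - (55q_Y) = (76 - q_Y)q_Y - (55q_Y).
∂π_Y/∂q_Y = 21 - 2q_Y = 0, so q_Y = 21/2.

10.50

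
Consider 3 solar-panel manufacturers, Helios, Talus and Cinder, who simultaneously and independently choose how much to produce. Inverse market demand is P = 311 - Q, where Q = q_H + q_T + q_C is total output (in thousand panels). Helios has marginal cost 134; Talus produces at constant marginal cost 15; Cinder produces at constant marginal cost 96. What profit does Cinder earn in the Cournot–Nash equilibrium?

1849

Helios's profit: π_H = (311 - Q)q_H - (134q_H). Setting ∂π_H/∂q_H = 0: 177 - 2q_H - (q_T + q_C) = 0.
Talus's first-order condition: 296 - 2q_T - (q_H + q_C) = 0.
Cinder's profit: π_C = (311 - Q)q_C - (96q_C). Setting ∂π_C/∂q_C = 0: 215 - 2q_C - (q_H + q_T) = 0.
Adding the 3 first-order conditions: 688 − 4Q = 0, so Q = 172.
Back-substituting: q_H = (177 − 172) = 5, q_T = (296 − 172) = 124, q_C = (215 − 172) = 43.
Price P = 311 - 172 = 139.
Cinder's profit: (139 - 96)·43 = 1849.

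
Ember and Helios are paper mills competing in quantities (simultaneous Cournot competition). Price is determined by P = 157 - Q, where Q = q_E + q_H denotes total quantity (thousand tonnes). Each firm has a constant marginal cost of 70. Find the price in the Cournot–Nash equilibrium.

99

Each firm earns π_i = (157 - Q)q_i - 70q_i.
First-order condition (treating rivals' output as given): 87 - 2q_i - q_j = 0.
By symmetry each firm produces the same amount; substituting q_j = q_i yields q_i = 87/3 = 29.
Total output Q = 58, so price P = 157 - 58 = 99.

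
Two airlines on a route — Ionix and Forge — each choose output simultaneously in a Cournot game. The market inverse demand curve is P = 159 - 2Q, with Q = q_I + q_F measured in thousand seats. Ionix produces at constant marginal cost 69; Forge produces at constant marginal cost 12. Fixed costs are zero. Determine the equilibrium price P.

Ionix's profit: π_I = (159 - 2Q)q_I - (69q_I). Setting ∂π_I/∂q_I = 0: 90 - 4q_I - 2(q_F) = 0.
Forge's first-order condition: 147 - 4q_F - 2(q_I) = 0.
So q_I = (90 - 2q_F)/4 and q_F = (147 - 2q_I)/4.
Solving the pair: q_I = 11/2, q_F = 34.
Total output Q = 79/2, so price P = 159 - 2·(79/2) = 80.

80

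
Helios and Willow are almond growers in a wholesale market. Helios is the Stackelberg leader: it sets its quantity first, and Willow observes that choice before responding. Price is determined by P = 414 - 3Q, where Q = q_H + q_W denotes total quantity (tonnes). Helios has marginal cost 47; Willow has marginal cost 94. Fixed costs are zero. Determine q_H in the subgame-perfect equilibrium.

Solve by backward induction. Given q_H, the follower Willow maximises π_W = (414 - 3q_H - 3q_W)q_W - 94q_W.
∂π_W/∂q_W = 320 - 3q_H - 6q_W = 0 gives the reaction function q_W = (320 - 3q_H)/6.
The leader anticipates this reaction. Substituting into P = 414 - 3Q gives P = 254 - (3/2)q_H, so π_H = (254 - (3/2)q_H)q_H - 47q_H.
The leader's first-order condition 207 - 3q_H = 0 yields q_H = 69.
Then q_W = (320 - 3·69)/6 = 113/6.

69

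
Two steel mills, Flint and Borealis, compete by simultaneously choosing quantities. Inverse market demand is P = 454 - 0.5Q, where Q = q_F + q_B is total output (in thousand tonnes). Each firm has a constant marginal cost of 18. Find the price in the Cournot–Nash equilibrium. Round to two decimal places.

163.33

Each firm earns π_i = (454 - 0.5Q)q_i - 18q_i.
Setting ∂π_i/∂q_i = 0 with rivals' quantities fixed: 436 - q_i - (1/2)q_j = 0.
With identical firms every q_j equals q_i, so q_j = q_i and 436 = (3/2)q_i, giving q_i = 872/3.
Total output Q = 1744/3, so price P = 454 - (1/2)·(1744/3) = 490/3.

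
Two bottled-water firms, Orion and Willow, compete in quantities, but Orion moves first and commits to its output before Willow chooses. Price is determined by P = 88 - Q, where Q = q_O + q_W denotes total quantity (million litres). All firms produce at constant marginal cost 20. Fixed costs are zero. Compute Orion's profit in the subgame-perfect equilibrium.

578

The follower Willow best-responds to any q_O: π_W = (88 - Q)q_W - 20q_W.
Follower FOC: 68 - q_O - 2q_W = 0, so q_W(q_O) = (68 - q_O)/2.
Orion substitutes q_W(q_O) into its own profit: π_O = q_O(88 - q_O - (68 - q_O)/2) - 20q_O = (54 - (1/2)q_O)q_O - 20q_O.
The leader's first-order condition 34 - q_O = 0 yields q_O = 34.
Then q_W = (68 - 34)/2 = 17.
Price P = 88 - 51 = 37.
Orion's profit: (37 - 20)·34 = 578.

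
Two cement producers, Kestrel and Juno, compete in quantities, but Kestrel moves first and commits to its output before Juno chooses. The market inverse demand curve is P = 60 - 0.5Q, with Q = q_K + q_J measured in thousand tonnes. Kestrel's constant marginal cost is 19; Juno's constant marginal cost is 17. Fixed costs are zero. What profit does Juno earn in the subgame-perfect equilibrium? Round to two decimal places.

The follower Juno best-responds to any q_K: π_J = (60 - 0.5Q)q_J - 17q_J.
Follower FOC: 43 - (1/2)q_K - q_J = 0, so q_J(q_K) = (43 - (1/2)q_K).
The leader anticipates this reaction. Substituting into P = 60 - 0.5Q gives P = 77/2 - (1/4)q_K, so π_K = (77/2 - (1/4)q_K)q_K - 19q_K.
Leader FOC: 39/2 - (1/2)q_K = 0, so q_K = 39.
Then q_J = (43 - (1/2)·39) = 47/2.
Price P = 60 - (1/2)·(125/2) = 115/4.
Juno's profit: (115/4 - 17)·(47/2) = 276.1250.

276.13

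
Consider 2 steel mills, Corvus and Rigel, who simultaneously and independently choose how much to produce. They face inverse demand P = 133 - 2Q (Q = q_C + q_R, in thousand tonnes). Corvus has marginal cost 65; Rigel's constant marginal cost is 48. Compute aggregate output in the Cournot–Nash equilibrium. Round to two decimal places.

Corvus's profit: π_C = (133 - 2Q)q_C - (65q_C). Setting ∂π_C/∂q_C = 0: 68 - 4q_C - 2(q_R) = 0.
Rigel's first-order condition: 85 - 4q_R - 2(q_C) = 0.
Best responses: q_C = (68 - 2q_R)/4, q_R = (85 - 2q_C)/4.
Solving the pair: q_C = 17/2, q_R = 17.
Total output Q = 17/2 + 17 = 51/2.

25.50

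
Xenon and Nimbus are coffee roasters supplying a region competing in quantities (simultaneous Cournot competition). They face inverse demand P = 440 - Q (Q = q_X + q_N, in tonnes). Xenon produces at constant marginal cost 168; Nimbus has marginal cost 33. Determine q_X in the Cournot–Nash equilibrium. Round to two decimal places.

45.67

Xenon's profit: π_X = (440 - Q)q_X - (168q_X). Setting ∂π_X/∂q_X = 0: 272 - 2q_X - (q_N) = 0.
Nimbus's profit: π_N = (440 - Q)q_N - (33q_N). Setting ∂π_N/∂q_N = 0: 407 - 2q_N - (q_X) = 0.
Best responses: q_X = (272 - q_N)/2, q_N = (407 - q_X)/2.
Substituting one into the other gives q_X = 137/3 and q_N = 542/3.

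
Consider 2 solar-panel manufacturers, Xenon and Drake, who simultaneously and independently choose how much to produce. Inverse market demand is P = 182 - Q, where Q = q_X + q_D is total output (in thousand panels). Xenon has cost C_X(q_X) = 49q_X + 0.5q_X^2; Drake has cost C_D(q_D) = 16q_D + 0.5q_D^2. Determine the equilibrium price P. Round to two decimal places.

Xenon's profit: π_X = (182 - Q)q_X - (49q_X + (1/2)q_X²). Setting ∂π_X/∂q_X = 0: 133 - 3q_X - (q_D) = 0.
Drake's profit: π_D = (182 - Q)q_D - (16q_D + (1/2)q_D²). Setting ∂π_D/∂q_D = 0: 166 - 3q_D - (q_X) = 0.
Best responses: q_X = (133 - q_D)/3, q_D = (166 - q_X)/3.
Solving the pair: q_X = 233/8, q_D = 365/8.
Total output Q = 299/4, so price P = 182 - 299/4 = 429/4.

107.25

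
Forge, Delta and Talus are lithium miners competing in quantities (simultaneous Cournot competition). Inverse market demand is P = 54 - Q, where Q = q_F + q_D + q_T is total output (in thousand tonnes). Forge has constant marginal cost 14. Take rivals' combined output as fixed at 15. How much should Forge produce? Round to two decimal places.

With rivals' combined output fixed at 15, Forge's profit is π_F = (54 - 15 - q_F)q_F - (14q_F) = (39 - q_F)q_F - (14q_F).
∂π_F/∂q_F = 25 - 2q_F = 0, so q_F = 25/2.

12.50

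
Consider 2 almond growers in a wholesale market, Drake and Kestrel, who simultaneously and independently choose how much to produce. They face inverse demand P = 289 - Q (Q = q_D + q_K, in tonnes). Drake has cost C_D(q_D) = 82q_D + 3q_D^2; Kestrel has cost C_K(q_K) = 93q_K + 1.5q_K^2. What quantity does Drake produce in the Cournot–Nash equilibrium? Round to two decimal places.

Drake's profit: π_D = (289 - Q)q_D - (82q_D + 3q_D²). Setting ∂π_D/∂q_D = 0: 207 - 8q_D - (q_K) = 0.
Kestrel's profit: π_K = (289 - Q)q_K - (93q_K + (3/2)q_K²). Setting ∂π_K/∂q_K = 0: 196 - 5q_K - (q_D) = 0.
Best responses: q_D = (207 - q_K)/8, q_K = (196 - q_D)/5.
Solving the pair: q_D = 839/39, q_K = 1361/39.

21.51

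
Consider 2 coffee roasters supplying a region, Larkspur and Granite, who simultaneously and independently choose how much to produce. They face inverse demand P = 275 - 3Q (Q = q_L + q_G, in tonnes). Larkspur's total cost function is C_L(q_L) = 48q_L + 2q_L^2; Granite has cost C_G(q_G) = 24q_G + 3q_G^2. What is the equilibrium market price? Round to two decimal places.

Larkspur's profit: π_L = (275 - 3Q)q_L - (48q_L + 2q_L²). Setting ∂π_L/∂q_L = 0: 227 - 10q_L - 3(q_G) = 0.
Granite's profit: π_G = (275 - 3Q)q_G - (24q_G + 3q_G²). Setting ∂π_G/∂q_G = 0: 251 - 12q_G - 3(q_L) = 0.
Best responses: q_L = (227 - 3q_G)/10, q_G = (251 - 3q_L)/12.
Solving the pair: q_L = 657/37, q_G = 1829/111.
Total output Q = 34.2342, so price P = 275 - 3·34.2342 = 172.2973.

172.30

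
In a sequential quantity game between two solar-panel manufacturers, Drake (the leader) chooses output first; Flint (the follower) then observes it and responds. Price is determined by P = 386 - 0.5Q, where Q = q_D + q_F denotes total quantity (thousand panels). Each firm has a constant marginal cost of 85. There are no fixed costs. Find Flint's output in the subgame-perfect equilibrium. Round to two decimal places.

150.50

Solve by backward induction. Given q_D, the follower Flint maximises π_F = (386 - (1/2)q_D - (1/2)q_F)q_F - 85q_F.
∂π_F/∂q_F = 301 - (1/2)q_D - q_F = 0 gives the reaction function q_F = (301 - (1/2)q_D).
Drake substitutes q_F(q_D) into its own profit: π_D = q_D(386 - (1/2)q_D - (301 - (1/2)q_D)/2) - 85q_D = (471/2 - (1/4)q_D)q_D - 85q_D.
Leader FOC: 301/2 - (1/2)q_D = 0, so q_D = 301.
Then q_F = (301 - (1/2)·301) = 301/2.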